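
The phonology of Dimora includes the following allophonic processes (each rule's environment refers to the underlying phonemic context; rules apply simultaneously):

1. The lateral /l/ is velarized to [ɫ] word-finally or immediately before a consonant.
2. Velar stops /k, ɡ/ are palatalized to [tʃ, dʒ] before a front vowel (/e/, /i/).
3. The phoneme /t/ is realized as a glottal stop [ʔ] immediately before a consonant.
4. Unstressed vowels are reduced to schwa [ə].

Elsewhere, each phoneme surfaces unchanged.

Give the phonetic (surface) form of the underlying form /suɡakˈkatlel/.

/s/ — not in any rule's target class → [s].
/u/ (between /s/ and /ɡ/): in an unstressed syllable, so rule 4 applies → [ə].
/ɡ/ (between /u/ and /a/) fails the environment for rule 2, so it stays [ɡ].
/a/ — between /ɡ/ and /k/, in an unstressed syllable — surfaces as [ə] (rule 4).
/k/ (between /a/ and /k/) fails the environment for rule 2, so it stays [k].
/k/ (between /k/ and /a/) is in the target of rule 2 but the environment (before a front vowel) is not met → [k].
/a/ (between /k/ and /t/): rule 4 targets it, but not in an unstressed syllable → unchanged [a].
/t/ meets the environment for rule 3 (immediately before a consonant) → [ʔ].
/l/ (between /t/ and /e/) is in the target of rule 1 but the environment (word-finally or immediately before a consonant) is not met → [l].
/e/ (between /l/ and /l/) occurs in an unstressed syllable → [ə] by rule 4.
/l/ meets the environment for rule 1 (word-finally or immediately before a consonant) → [ɫ].

[səɡəkˈkaʔləɫ]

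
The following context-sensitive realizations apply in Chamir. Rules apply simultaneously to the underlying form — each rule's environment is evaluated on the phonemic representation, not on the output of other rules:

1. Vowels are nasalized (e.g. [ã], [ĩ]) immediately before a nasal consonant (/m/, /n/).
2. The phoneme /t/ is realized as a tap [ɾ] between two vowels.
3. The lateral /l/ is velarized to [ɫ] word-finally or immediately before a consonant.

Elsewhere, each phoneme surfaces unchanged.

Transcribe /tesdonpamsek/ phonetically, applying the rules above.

[tesdõnpãmsek]

/t/ — word-initial; rule 2 does not apply here → [t].
/e/ (between /t/ and /s/): rule 1 targets it, but not before a nasal consonant → unchanged [e].
/s/ (between /e/ and /d/) is unaffected → [s].
/d/ (between /s/ and /o/) is unaffected → [d].
/o/ meets the environment for rule 1 (before a nasal consonant) → [õ].
/n/ (between /o/ and /p/) is unaffected → [n].
/p/ (between /n/ and /a/): no rule targets it → [p].
/a/ meets the environment for rule 1 (before a nasal consonant) → [ã].
/m/ (between /a/ and /s/): no rule targets it → [m].
/s/ — not in any rule's target class → [s].
/e/ (between /s/ and /k/) is in the target of rule 1 but the environment (before a nasal consonant) is not met → [e].
/k/ — not in any rule's target class → [k].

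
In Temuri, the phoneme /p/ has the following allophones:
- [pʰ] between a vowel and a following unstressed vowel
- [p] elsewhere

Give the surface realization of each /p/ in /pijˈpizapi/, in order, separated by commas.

Occurrence 1 (position 1): no conditioning environment matches → elsewhere allophone [p].
Occurrence 2 (position 4): no conditioning environment matches → elsewhere allophone [p].
Occurrence 3 (position 8): between a vowel and a following unstressed vowel → [pʰ].

[p], [p], [pʰ]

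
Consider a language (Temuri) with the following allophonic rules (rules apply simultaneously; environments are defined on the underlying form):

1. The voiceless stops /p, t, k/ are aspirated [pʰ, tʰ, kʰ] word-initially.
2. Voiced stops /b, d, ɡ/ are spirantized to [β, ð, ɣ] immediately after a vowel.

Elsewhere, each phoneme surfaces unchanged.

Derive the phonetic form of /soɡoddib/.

/s/ (word-initial): no rule targets it → [s].
/o/ (between /s/ and /ɡ/): no rule targets it → [o].
/ɡ/ (between /o/ and /o/) occurs immediately after a vowel → [ɣ] by rule 2.
/o/ stays [o].
Rule 2 applies to /d/ (between /o/ and /d/: immediately after a vowel) → [ð].
/d/ (between /d/ and /i/): rule 2 targets it, but not immediately after a vowel → unchanged [d].
/i/ (between /d/ and /b/): no rule targets it → [i].
/b/ — word-final, immediately after a vowel — surfaces as [β] (rule 2).

[soɣoðdiβ]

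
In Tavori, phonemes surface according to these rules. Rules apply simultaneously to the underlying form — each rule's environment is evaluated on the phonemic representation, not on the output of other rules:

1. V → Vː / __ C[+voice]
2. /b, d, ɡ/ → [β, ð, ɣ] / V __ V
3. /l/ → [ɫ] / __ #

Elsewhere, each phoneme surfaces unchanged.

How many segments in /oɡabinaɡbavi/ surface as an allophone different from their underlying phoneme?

7

Segments that undergo a rule: /o/ → [oː] (rule 1); /ɡ/ → [ɣ] (rule 2); /a/ → [aː] (rule 1); /b/ → [β] (rule 2); /i/ → [iː] (rule 1); /a/ → [aː] (rule 1); /a/ → [aː] (rule 1).
All other segments surface unchanged.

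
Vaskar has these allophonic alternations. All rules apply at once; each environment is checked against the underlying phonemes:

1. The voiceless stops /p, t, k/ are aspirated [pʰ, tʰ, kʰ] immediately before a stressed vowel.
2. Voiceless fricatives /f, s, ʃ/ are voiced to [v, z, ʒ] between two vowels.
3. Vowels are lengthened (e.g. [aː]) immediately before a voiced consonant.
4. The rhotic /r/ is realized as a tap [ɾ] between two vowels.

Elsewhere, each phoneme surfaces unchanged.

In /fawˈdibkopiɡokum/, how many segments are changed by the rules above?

4

Segments that undergo a rule: /a/ → [aː] (rule 3); /i/ → [iː] (rule 3); /i/ → [iː] (rule 3); /u/ → [uː] (rule 3).
All other segments surface unchanged.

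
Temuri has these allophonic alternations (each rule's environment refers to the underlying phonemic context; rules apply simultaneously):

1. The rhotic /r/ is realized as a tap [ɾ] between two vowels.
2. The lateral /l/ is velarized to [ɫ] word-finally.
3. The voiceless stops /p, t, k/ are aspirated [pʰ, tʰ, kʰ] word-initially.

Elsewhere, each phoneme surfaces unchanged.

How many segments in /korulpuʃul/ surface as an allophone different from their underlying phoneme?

Segments that undergo a rule: /k/ → [kʰ] (rule 3); /r/ → [ɾ] (rule 1); /l/ → [ɫ] (rule 2).
All other segments surface unchanged.

3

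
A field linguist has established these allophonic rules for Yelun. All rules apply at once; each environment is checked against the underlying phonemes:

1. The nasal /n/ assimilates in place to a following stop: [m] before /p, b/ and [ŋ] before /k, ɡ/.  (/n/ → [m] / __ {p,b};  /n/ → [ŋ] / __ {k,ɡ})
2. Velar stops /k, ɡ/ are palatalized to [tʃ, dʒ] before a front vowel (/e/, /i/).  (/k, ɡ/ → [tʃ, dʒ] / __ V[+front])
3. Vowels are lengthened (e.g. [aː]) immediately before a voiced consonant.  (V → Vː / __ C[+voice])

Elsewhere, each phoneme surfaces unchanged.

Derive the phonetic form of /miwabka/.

[miːwaːbka]

/m/ (word-initial) is unaffected → [m].
Rule 3 applies to /i/ (between /m/ and /w/: before a voiced consonant) → [iː].
/w/ (between /i/ and /a/): no rule targets it → [w].
/a/ (between /w/ and /b/): before a voiced consonant, so rule 3 applies → [aː].
/b/ (between /a/ and /k/): no rule targets it → [b].
/k/ (between /b/ and /a/): rule 2 targets it, but not before a front vowel → unchanged [k].
/a/ — word-final; rule 3 does not apply here → [a].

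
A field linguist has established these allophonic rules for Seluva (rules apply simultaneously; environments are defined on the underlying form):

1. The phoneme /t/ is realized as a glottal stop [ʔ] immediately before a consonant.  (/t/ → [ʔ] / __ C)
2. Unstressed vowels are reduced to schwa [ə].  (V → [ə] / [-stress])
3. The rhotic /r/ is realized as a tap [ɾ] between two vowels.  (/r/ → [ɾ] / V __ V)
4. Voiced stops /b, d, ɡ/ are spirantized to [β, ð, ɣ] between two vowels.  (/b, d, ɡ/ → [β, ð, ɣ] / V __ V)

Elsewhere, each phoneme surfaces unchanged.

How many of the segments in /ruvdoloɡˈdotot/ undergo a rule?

Segments that undergo a rule: /u/ → [ə] (rule 2); /o/ → [ə] (rule 2); /o/ → [ə] (rule 2); /o/ → [ə] (rule 2).
All other segments surface unchanged.

4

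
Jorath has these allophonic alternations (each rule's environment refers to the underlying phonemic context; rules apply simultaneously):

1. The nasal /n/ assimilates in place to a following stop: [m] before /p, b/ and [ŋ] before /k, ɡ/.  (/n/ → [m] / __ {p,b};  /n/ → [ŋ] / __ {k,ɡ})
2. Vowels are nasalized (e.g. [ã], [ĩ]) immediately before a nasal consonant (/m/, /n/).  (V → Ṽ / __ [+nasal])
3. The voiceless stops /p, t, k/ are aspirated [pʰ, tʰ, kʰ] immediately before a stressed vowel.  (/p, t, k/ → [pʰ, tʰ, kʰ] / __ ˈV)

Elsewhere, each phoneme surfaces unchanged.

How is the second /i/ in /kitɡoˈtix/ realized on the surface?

/i/ (between /t/ and /x/): rule 2 targets it, but not before a nasal consonant → unchanged [i].

[i]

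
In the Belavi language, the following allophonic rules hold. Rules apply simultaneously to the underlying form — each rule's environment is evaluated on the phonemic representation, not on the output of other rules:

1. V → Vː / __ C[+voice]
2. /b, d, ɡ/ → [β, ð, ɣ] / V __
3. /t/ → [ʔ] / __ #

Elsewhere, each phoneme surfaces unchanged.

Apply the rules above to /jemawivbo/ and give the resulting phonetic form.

[jeːmaːwiːvbo]

/j/ stays [j].
/e/ — between /j/ and /m/, before a voiced consonant — surfaces as [eː] (rule 1).
/m/ (between /e/ and /a/) is unaffected → [m].
/a/ (between /m/ and /w/) occurs before a voiced consonant → [aː] by rule 1.
/w/ (between /a/ and /i/): no rule targets it → [w].
/i/ — between /w/ and /v/, before a voiced consonant — surfaces as [iː] (rule 1).
/v/ stays [v].
/b/ — between /v/ and /o/; rule 2 does not apply here → [b].
/o/ (word-final) fails the environment for rule 1, so it stays [o].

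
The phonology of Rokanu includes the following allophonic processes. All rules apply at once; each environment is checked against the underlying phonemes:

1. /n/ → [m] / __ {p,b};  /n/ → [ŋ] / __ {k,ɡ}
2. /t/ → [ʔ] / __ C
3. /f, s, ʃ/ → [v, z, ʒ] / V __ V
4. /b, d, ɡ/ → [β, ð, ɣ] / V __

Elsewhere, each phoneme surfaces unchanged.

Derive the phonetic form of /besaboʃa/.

[bezaβoʒa]

/b/ (word-initial) fails the environment for rule 4, so it stays [b].
Rule 3 applies to /s/ (between /e/ and /a/: between two vowels) → [z].
/b/ meets the environment for rule 4 (immediately after a vowel) → [β].
Rule 3 applies to /ʃ/ (between /o/ and /a/: between two vowels) → [ʒ].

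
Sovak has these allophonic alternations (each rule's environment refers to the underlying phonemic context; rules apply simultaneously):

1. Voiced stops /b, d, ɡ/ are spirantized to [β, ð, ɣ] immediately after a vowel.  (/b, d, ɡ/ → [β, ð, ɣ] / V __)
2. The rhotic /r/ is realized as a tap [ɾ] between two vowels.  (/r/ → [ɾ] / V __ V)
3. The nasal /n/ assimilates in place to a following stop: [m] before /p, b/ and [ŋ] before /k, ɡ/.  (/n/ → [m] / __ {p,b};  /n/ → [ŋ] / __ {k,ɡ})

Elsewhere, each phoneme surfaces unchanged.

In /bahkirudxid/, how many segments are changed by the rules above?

Segments that undergo a rule: /r/ → [ɾ] (rule 2); /d/ → [ð] (rule 1); /d/ → [ð] (rule 1).
All other segments surface unchanged.

3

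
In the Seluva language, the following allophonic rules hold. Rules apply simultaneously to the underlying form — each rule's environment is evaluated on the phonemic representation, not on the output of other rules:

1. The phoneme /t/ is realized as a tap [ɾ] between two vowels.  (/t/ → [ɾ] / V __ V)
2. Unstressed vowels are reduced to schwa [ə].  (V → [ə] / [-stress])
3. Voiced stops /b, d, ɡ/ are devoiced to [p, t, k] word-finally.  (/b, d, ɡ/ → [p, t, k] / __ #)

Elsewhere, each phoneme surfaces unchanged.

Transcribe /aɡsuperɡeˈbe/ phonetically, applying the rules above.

[əɡsəpərɡəˈbe]

/a/ — word-initial, in an unstressed syllable — surfaces as [ə] (rule 2).
/ɡ/ — between /a/ and /s/; rule 3 does not apply here → [ɡ].
/s/ (between /ɡ/ and /u/): no rule targets it → [s].
Rule 2 applies to /u/ (between /s/ and /p/: in an unstressed syllable) → [ə].
/p/ (between /u/ and /e/) is unaffected → [p].
/e/ (between /p/ and /r/) occurs in an unstressed syllable → [ə] by rule 2.
/r/ — not in any rule's target class → [r].
/ɡ/ (between /r/ and /e/) fails the environment for rule 3, so it stays [ɡ].
/e/ meets the environment for rule 2 (in an unstressed syllable) → [ə].
/b/ (between /e/ and /e/) fails the environment for rule 3, so it stays [b].
/e/ (word-final) is in the target of rule 2 but the environment (in an unstressed syllable) is not met → [e].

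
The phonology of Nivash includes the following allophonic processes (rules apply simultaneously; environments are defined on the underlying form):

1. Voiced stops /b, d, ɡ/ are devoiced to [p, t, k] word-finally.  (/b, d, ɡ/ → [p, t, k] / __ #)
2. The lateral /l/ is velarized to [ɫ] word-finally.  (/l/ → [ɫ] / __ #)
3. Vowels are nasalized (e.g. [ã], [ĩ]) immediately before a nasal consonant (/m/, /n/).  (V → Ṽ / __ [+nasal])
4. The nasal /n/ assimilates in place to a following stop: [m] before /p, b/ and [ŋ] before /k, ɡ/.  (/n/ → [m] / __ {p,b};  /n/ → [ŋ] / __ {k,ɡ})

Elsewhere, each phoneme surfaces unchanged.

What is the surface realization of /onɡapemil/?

/o/ meets the environment for rule 3 (before a nasal consonant) → [õ].
/n/ meets the environment for rule 4 (before a labial or velar stop) → [ŋ].
/ɡ/ — between /n/ and /a/; rule 1 does not apply here → [ɡ].
/a/ (between /ɡ/ and /p/) is in the target of rule 3 but the environment (before a nasal consonant) is not met → [a].
/p/ stays [p].
/e/ (between /p/ and /m/): before a nasal consonant, so rule 3 applies → [ẽ].
/m/ stays [m].
/i/ (between /m/ and /l/) fails the environment for rule 3, so it stays [i].
/l/ (word-final): word-finally, so rule 2 applies → [ɫ].

[õŋɡapẽmiɫ]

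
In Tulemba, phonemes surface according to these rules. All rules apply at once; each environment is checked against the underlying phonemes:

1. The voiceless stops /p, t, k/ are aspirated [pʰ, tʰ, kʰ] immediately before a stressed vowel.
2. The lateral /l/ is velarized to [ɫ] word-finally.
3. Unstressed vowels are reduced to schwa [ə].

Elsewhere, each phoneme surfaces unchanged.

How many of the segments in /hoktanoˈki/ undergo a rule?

Segments that undergo a rule: /o/ → [ə] (rule 3); /a/ → [ə] (rule 3); /o/ → [ə] (rule 3); /k/ → [kʰ] (rule 1).
All other segments surface unchanged.

4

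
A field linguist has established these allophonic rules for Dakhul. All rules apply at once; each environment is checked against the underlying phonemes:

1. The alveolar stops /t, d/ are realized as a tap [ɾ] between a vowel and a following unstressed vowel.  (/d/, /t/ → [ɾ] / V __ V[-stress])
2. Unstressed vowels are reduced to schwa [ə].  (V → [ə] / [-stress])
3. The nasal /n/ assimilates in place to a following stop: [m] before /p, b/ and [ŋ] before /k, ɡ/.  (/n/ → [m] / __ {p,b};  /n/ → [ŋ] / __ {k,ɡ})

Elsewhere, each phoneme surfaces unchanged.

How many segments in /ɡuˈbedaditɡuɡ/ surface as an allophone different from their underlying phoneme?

Segments that undergo a rule: /u/ → [ə] (rule 2); /d/ → [ɾ] (rule 1); /a/ → [ə] (rule 2); /d/ → [ɾ] (rule 1); /i/ → [ə] (rule 2); /u/ → [ə] (rule 2).
All other segments surface unchanged.

6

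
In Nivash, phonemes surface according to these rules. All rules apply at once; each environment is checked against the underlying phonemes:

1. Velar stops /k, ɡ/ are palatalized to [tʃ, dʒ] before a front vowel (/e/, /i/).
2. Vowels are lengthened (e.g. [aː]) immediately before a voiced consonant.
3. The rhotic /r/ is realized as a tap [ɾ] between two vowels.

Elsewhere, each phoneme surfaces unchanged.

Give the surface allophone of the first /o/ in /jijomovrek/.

/o/ meets the environment for rule 2 (before a voiced consonant) → [oː].

[oː]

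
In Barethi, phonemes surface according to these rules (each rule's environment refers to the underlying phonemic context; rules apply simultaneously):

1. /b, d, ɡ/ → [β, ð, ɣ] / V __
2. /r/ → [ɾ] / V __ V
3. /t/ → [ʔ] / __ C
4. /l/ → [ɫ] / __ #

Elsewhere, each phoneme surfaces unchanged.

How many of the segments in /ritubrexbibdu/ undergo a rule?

2

Segments that undergo a rule: /b/ → [β] (rule 1); /b/ → [β] (rule 1).
All other segments surface unchanged.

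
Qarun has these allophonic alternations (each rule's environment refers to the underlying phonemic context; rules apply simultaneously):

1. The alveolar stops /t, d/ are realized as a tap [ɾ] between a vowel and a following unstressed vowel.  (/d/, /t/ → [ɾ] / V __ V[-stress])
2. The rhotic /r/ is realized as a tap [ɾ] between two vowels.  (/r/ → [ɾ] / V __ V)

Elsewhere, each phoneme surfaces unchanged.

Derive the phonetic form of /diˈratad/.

/d/ (word-initial): rule 1 targets it, but not between a vowel and a following unstressed vowel → unchanged [d].
/i/ stays [i].
/r/ — between /i/ and /a/, between two vowels — surfaces as [ɾ] (rule 2).
/a/ stays [a].
/t/ (between /a/ and /a/) occurs between a vowel and a following unstressed vowel → [ɾ] by rule 1.
/a/ (between /t/ and /d/): no rule targets it → [a].
/d/ (word-final): rule 1 targets it, but not between a vowel and a following unstressed vowel → unchanged [d].

[diˈɾaɾad]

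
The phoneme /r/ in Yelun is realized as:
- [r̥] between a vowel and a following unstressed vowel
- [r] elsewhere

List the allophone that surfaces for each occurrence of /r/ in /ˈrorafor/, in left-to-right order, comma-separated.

Occurrence 1 (position 1): no conditioning environment matches → elsewhere allophone [r].
Occurrence 2 (position 3): between a vowel and a following unstressed vowel → [r̥].
Occurrence 3 (position 7): no conditioning environment matches → elsewhere allophone [r].

[r], [r̥], [r]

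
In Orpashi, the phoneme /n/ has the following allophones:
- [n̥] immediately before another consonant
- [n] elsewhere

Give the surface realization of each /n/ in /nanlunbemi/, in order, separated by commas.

[n], [n̥], [n̥]

Occurrence 1 (position 1): no conditioning environment matches → elsewhere allophone [n].
Occurrence 2 (position 3): immediately before another consonant → [n̥].
Occurrence 3 (position 6): immediately before another consonant → [n̥].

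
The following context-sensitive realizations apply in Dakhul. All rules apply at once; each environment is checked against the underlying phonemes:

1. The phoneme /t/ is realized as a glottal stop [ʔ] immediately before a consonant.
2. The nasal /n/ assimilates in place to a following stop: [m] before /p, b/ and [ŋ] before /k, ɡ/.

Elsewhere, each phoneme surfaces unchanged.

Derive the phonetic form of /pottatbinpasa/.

[poʔtaʔbimpasa]

/p/ — not in any rule's target class → [p].
/o/ (between /p/ and /t/) is unaffected → [o].
Rule 1 applies to /t/ (between /o/ and /t/: immediately before a consonant) → [ʔ].
/t/ — between /t/ and /a/; rule 1 does not apply here → [t].
/a/ stays [a].
/t/ meets the environment for rule 1 (immediately before a consonant) → [ʔ].
/b/ (between /t/ and /i/): no rule targets it → [b].
/i/ (between /b/ and /n/) is unaffected → [i].
Rule 2 applies to /n/ (between /i/ and /p/: before a labial or velar stop) → [m].
/p/ (between /n/ and /a/) is unaffected → [p].
/a/ (between /p/ and /s/) is unaffected → [a].
/s/ (between /a/ and /a/): no rule targets it → [s].
/a/ (word-final): no rule targets it → [a].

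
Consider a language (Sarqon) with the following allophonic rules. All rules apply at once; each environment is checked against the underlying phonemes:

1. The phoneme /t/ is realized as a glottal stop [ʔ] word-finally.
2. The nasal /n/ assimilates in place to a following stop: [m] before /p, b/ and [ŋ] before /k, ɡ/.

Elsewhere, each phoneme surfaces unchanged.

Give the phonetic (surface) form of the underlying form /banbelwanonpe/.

[bambelwanompe]

/n/ — between /a/ and /b/, before a labial or velar stop — surfaces as [m] (rule 2).
/n/ (between /a/ and /o/) fails the environment for rule 2, so it stays [n].
/n/ — between /o/ and /p/, before a labial or velar stop — surfaces as [m] (rule 2).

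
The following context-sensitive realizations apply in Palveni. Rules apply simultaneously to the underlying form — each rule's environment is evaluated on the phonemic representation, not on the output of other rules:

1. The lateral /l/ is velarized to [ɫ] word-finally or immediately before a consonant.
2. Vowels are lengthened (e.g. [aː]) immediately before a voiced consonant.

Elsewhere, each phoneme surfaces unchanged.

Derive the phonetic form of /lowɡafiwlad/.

/l/ (word-initial) fails the environment for rule 1, so it stays [l].
/o/ (between /l/ and /w/): before a voiced consonant, so rule 2 applies → [oː].
/w/ stays [w].
/ɡ/ (between /w/ and /a/) is unaffected → [ɡ].
/a/ — between /ɡ/ and /f/; rule 2 does not apply here → [a].
/f/ — not in any rule's target class → [f].
/i/ (between /f/ and /w/) occurs before a voiced consonant → [iː] by rule 2.
/w/ — not in any rule's target class → [w].
/l/ (between /w/ and /a/) fails the environment for rule 1, so it stays [l].
/a/ (between /l/ and /d/) occurs before a voiced consonant → [aː] by rule 2.
/d/ — not in any rule's target class → [d].

[loːwɡafiːwlaːd]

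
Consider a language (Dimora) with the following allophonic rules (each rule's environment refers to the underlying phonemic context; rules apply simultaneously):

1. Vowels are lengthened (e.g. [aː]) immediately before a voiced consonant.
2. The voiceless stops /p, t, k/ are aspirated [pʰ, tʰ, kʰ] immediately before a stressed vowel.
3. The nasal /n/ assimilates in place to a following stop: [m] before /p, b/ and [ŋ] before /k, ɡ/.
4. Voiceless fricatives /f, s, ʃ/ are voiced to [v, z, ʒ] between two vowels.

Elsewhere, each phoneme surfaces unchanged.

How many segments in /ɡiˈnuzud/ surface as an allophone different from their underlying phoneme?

Segments that undergo a rule: /i/ → [iː] (rule 1); /u/ → [uː] (rule 1); /u/ → [uː] (rule 1).
All other segments surface unchanged.

3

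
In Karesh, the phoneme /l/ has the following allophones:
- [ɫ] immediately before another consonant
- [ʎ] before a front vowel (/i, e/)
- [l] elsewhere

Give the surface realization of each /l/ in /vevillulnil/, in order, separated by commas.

[ɫ], [l], [ɫ], [l]

Occurrence 1 (position 5): immediately before another consonant → [ɫ].
Occurrence 2 (position 6): no conditioning environment matches → elsewhere allophone [l].
Occurrence 3 (position 8): immediately before another consonant → [ɫ].
Occurrence 4 (position 11): no conditioning environment matches → elsewhere allophone [l].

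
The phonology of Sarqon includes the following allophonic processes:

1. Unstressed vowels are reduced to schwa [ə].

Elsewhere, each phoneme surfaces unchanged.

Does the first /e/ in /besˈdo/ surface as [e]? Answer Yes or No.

No

/e/ meets the environment for rule 1 (in an unstressed syllable) → [ə].
The actual realization is [ə], not [e].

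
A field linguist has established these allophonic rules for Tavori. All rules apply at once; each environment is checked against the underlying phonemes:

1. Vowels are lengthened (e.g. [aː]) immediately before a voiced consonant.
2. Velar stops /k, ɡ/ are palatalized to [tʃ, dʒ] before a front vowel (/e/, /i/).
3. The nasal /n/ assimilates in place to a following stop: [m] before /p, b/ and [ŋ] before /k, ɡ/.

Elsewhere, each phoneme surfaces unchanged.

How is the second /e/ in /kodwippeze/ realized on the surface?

[e]

/e/ (word-final) fails the environment for rule 1, so it stays [e].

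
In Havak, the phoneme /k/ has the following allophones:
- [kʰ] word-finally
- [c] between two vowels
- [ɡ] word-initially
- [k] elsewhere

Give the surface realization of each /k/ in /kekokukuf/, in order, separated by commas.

Occurrence 1 (position 1): word-initially → [ɡ].
Occurrence 2 (position 3): between two vowels → [c].
Occurrence 3 (position 5): between two vowels → [c].
Occurrence 4 (position 7): between two vowels → [c].

[ɡ], [c], [c], [c]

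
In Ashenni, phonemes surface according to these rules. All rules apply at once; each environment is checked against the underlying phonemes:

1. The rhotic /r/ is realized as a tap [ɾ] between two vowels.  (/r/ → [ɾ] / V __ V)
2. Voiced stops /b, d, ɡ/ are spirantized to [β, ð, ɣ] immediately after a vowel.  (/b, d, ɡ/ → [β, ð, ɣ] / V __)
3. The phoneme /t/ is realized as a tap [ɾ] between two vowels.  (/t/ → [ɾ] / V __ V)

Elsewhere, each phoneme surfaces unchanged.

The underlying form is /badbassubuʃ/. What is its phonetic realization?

[baðbassuβuʃ]

/b/ (word-initial) fails the environment for rule 2, so it stays [b].
/a/ (between /b/ and /d/) is unaffected → [a].
/d/ meets the environment for rule 2 (immediately after a vowel) → [ð].
/b/ — between /d/ and /a/; rule 2 does not apply here → [b].
/a/ (between /b/ and /s/): no rule targets it → [a].
/s/ (between /a/ and /s/) is unaffected → [s].
/s/ — not in any rule's target class → [s].
/u/ — not in any rule's target class → [u].
/b/ — between /u/ and /u/, immediately after a vowel — surfaces as [β] (rule 2).
/u/ — not in any rule's target class → [u].
/ʃ/ stays [ʃ].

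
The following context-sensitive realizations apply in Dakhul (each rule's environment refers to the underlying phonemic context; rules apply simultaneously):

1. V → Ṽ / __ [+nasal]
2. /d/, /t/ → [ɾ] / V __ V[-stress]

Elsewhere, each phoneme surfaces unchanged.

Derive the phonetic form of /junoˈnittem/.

[jũnõˈnittẽm]

/j/ — not in any rule's target class → [j].
/u/ (between /j/ and /n/): before a nasal consonant, so rule 1 applies → [ũ].
/n/ (between /u/ and /o/): no rule targets it → [n].
/o/ — between /n/ and /n/, before a nasal consonant — surfaces as [õ] (rule 1).
/n/ (between /o/ and /i/): no rule targets it → [n].
/i/ (between /n/ and /t/) is in the target of rule 1 but the environment (before a nasal consonant) is not met → [i].
/t/ — between /i/ and /t/; rule 2 does not apply here → [t].
/t/ (between /t/ and /e/) fails the environment for rule 2, so it stays [t].
/e/ (between /t/ and /m/): before a nasal consonant, so rule 1 applies → [ẽ].
/m/ — not in any rule's target class → [m].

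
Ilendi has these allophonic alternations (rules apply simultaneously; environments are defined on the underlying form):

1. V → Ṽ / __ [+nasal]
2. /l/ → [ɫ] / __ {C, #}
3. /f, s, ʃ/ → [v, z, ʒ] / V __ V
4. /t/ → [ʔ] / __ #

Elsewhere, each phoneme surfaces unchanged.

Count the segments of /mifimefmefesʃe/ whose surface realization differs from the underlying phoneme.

Segments that undergo a rule: /f/ → [v] (rule 3); /i/ → [ĩ] (rule 1); /f/ → [v] (rule 3).
All other segments surface unchanged.

3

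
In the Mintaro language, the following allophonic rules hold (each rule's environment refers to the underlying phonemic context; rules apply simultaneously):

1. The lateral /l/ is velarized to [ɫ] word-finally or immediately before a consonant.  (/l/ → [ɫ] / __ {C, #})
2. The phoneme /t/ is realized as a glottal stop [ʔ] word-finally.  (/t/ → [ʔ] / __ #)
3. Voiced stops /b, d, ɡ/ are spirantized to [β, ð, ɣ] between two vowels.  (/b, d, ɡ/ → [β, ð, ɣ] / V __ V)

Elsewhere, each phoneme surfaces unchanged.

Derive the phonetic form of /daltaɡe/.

[daɫtaɣe]

/d/ (word-initial) fails the environment for rule 3, so it stays [d].
/a/ (between /d/ and /l/) is unaffected → [a].
/l/ meets the environment for rule 1 (word-finally or immediately before a consonant) → [ɫ].
/t/ (between /l/ and /a/): rule 2 targets it, but not word-finally → unchanged [t].
/a/ (between /t/ and /ɡ/): no rule targets it → [a].
Rule 3 applies to /ɡ/ (between /a/ and /e/: between two vowels) → [ɣ].
/e/ (word-final) is unaffected → [e].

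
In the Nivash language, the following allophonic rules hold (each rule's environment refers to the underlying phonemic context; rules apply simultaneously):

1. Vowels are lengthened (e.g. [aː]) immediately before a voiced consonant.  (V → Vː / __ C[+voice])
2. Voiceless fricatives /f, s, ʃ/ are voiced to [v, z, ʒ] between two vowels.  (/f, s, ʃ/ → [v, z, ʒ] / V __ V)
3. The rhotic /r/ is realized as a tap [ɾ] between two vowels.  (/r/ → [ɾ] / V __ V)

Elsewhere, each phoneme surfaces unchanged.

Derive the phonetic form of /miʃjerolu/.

[miʃjeːɾoːlu]

/i/ (between /m/ and /ʃ/): rule 1 targets it, but not before a voiced consonant → unchanged [i].
/ʃ/ (between /i/ and /j/): rule 2 targets it, but not between two vowels → unchanged [ʃ].
/e/ (between /j/ and /r/) occurs before a voiced consonant → [eː] by rule 1.
/r/ — between /e/ and /o/, between two vowels — surfaces as [ɾ] (rule 3).
/o/ (between /r/ and /l/) occurs before a voiced consonant → [oː] by rule 1.
/u/ (word-final) is in the target of rule 1 but the environment (before a voiced consonant) is not met → [u].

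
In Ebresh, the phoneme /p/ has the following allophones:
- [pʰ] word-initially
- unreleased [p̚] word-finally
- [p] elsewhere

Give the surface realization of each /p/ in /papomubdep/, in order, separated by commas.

Occurrence 1 (position 1): word-initially → [pʰ].
Occurrence 2 (position 3): no conditioning environment matches → elsewhere allophone [p].
Occurrence 3 (position 10): word-finally → [p̚].

[pʰ], [p], [p̚]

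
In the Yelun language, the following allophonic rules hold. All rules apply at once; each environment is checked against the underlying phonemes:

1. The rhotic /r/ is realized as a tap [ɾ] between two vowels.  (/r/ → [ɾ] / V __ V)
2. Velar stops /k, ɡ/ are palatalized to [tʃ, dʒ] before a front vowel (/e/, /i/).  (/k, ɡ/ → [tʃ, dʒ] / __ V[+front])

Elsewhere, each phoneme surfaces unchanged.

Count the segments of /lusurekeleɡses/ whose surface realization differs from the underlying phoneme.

2

Segments that undergo a rule: /r/ → [ɾ] (rule 1); /k/ → [tʃ] (rule 2).
All other segments surface unchanged.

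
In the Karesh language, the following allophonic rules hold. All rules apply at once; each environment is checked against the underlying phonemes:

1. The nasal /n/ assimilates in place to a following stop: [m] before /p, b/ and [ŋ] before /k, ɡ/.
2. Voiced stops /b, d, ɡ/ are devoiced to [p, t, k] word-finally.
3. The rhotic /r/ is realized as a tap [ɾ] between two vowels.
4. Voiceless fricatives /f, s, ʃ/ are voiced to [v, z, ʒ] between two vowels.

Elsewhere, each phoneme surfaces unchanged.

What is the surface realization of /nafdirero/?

[nafdiɾeɾo]

/n/ (word-initial) fails the environment for rule 1, so it stays [n].
/a/ stays [a].
/f/ (between /a/ and /d/): rule 4 targets it, but not between two vowels → unchanged [f].
/d/ — between /f/ and /i/; rule 2 does not apply here → [d].
/i/ stays [i].
/r/ — between /i/ and /e/, between two vowels — surfaces as [ɾ] (rule 3).
/e/ — not in any rule's target class → [e].
Rule 3 applies to /r/ (between /e/ and /o/: between two vowels) → [ɾ].
/o/ (word-final): no rule targets it → [o].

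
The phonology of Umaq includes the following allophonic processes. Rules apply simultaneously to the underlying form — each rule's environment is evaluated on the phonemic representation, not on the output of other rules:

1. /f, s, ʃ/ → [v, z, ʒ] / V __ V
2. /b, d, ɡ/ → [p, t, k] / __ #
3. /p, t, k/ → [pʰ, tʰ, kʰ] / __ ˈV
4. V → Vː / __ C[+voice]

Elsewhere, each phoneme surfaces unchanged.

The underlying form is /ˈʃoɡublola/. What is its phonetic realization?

[ˈʃoːɡuːbloːla]

/ʃ/ — word-initial; rule 1 does not apply here → [ʃ].
/o/ (between /ʃ/ and /ɡ/) occurs before a voiced consonant → [oː] by rule 4.
/ɡ/ — between /o/ and /u/; rule 2 does not apply here → [ɡ].
/u/ meets the environment for rule 4 (before a voiced consonant) → [uː].
/b/ (between /u/ and /l/) is in the target of rule 2 but the environment (word-finally) is not met → [b].
/l/ (between /b/ and /o/) is unaffected → [l].
/o/ (between /l/ and /l/) occurs before a voiced consonant → [oː] by rule 4.
/l/ stays [l].
/a/ (word-final) fails the environment for rule 4, so it stays [a].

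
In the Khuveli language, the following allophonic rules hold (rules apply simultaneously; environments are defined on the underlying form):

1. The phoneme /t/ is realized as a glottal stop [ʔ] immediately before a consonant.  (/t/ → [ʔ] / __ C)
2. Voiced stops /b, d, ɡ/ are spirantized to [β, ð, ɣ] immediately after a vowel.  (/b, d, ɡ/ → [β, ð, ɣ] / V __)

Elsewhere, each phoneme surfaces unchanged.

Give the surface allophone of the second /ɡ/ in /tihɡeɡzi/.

Rule 2 applies to /ɡ/ (between /e/ and /z/: immediately after a vowel) → [ɣ].

[ɣ]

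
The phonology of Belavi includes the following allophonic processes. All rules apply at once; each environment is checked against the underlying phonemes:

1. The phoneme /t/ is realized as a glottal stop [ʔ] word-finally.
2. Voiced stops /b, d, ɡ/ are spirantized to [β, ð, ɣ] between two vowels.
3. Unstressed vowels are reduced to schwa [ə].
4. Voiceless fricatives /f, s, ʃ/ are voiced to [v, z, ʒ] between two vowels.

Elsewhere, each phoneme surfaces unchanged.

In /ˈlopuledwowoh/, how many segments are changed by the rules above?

Segments that undergo a rule: /u/ → [ə] (rule 3); /e/ → [ə] (rule 3); /o/ → [ə] (rule 3); /o/ → [ə] (rule 3).
All other segments surface unchanged.

4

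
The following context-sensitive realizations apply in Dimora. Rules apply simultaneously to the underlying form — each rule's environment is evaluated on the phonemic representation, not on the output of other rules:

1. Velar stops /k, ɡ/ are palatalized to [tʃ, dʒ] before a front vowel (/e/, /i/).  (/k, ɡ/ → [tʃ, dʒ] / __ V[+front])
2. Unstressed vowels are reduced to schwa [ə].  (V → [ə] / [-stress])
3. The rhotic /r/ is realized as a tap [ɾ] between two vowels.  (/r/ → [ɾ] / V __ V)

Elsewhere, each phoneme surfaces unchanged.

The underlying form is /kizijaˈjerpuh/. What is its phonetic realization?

/k/ meets the environment for rule 1 (before a front vowel) → [tʃ].
Rule 2 applies to /i/ (between /k/ and /z/: in an unstressed syllable) → [ə].
/i/ meets the environment for rule 2 (in an unstressed syllable) → [ə].
/a/ (between /j/ and /j/): in an unstressed syllable, so rule 2 applies → [ə].
/e/ (between /j/ and /r/) is in the target of rule 2 but the environment (in an unstressed syllable) is not met → [e].
/r/ — between /e/ and /p/; rule 3 does not apply here → [r].
/u/ (between /p/ and /h/): in an unstressed syllable, so rule 2 applies → [ə].

[tʃəzəjəˈjerpəh]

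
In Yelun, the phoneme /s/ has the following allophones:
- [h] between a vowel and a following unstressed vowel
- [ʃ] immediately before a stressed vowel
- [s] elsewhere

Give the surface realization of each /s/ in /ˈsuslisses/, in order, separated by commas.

[ʃ], [s], [s], [s], [s]

Occurrence 1 (position 1): immediately before a stressed vowel → [ʃ].
Occurrence 2 (position 3): no conditioning environment matches → elsewhere allophone [s].
Occurrence 3 (position 6): no conditioning environment matches → elsewhere allophone [s].
Occurrence 4 (position 7): no conditioning environment matches → elsewhere allophone [s].
Occurrence 5 (position 9): no conditioning environment matches → elsewhere allophone [s].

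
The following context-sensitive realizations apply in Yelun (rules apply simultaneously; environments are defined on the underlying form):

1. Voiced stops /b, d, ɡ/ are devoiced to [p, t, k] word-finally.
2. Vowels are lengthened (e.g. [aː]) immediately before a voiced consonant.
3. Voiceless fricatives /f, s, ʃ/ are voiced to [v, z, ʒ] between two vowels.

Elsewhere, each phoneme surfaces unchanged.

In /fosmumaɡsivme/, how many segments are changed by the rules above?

Segments that undergo a rule: /u/ → [uː] (rule 2); /a/ → [aː] (rule 2); /i/ → [iː] (rule 2).
All other segments surface unchanged.

3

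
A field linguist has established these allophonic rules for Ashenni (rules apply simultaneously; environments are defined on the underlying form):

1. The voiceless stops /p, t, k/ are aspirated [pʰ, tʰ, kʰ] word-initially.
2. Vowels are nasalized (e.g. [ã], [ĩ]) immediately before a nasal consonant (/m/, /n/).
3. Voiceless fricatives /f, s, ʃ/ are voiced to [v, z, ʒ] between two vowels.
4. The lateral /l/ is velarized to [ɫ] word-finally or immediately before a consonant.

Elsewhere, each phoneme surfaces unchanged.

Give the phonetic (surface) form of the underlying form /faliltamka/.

/f/ (word-initial) is in the target of rule 3 but the environment (between two vowels) is not met → [f].
/a/ (between /f/ and /l/) fails the environment for rule 2, so it stays [a].
/l/ (between /a/ and /i/) is in the target of rule 4 but the environment (word-finally or immediately before a consonant) is not met → [l].
/i/ — between /l/ and /l/; rule 2 does not apply here → [i].
/l/ (between /i/ and /t/): word-finally or immediately before a consonant, so rule 4 applies → [ɫ].
/t/ — between /l/ and /a/; rule 1 does not apply here → [t].
Rule 2 applies to /a/ (between /t/ and /m/: before a nasal consonant) → [ã].
/m/ — not in any rule's target class → [m].
/k/ (between /m/ and /a/) fails the environment for rule 1, so it stays [k].
/a/ — word-final; rule 2 does not apply here → [a].

[faliɫtãmka]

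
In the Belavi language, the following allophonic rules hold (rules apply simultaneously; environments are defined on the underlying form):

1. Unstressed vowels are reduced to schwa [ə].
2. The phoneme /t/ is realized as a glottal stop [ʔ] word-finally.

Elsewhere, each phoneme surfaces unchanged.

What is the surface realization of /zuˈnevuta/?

/z/ (word-initial): no rule targets it → [z].
/u/ — between /z/ and /n/, in an unstressed syllable — surfaces as [ə] (rule 1).
/n/ stays [n].
/e/ (between /n/ and /v/): rule 1 targets it, but not in an unstressed syllable → unchanged [e].
/v/ — not in any rule's target class → [v].
Rule 1 applies to /u/ (between /v/ and /t/: in an unstressed syllable) → [ə].
/t/ (between /u/ and /a/) is in the target of rule 2 but the environment (word-finally) is not met → [t].
/a/ (word-final): in an unstressed syllable, so rule 1 applies → [ə].

[zəˈnevətə]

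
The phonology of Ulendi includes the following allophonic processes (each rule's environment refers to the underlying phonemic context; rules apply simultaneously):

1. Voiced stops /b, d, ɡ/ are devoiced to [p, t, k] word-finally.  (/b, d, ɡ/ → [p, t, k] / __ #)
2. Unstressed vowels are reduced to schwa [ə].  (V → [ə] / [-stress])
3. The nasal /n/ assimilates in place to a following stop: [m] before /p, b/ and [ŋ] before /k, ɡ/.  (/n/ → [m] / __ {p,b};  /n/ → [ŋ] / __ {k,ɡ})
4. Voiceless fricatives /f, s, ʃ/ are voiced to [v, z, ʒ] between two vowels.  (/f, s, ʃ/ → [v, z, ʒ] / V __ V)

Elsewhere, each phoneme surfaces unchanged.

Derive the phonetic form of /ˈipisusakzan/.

/i/ (word-initial) fails the environment for rule 2, so it stays [i].
/p/ (between /i/ and /i/): no rule targets it → [p].
/i/ (between /p/ and /s/): in an unstressed syllable, so rule 2 applies → [ə].
/s/ (between /i/ and /u/) occurs between two vowels → [z] by rule 4.
Rule 2 applies to /u/ (between /s/ and /s/: in an unstressed syllable) → [ə].
/s/ (between /u/ and /a/) occurs between two vowels → [z] by rule 4.
/a/ meets the environment for rule 2 (in an unstressed syllable) → [ə].
/k/ stays [k].
/z/ — not in any rule's target class → [z].
/a/ (between /z/ and /n/): in an unstressed syllable, so rule 2 applies → [ə].
/n/ (word-final): rule 3 targets it, but not before a labial or velar stop → unchanged [n].

[ˈipəzəzəkzən]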